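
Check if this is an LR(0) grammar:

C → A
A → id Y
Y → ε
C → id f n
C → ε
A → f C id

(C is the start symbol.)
No. Shift-reduce conflict between [C → .] and [A → . f C id]

A grammar is LR(0) if no state in the canonical LR(0) collection has:
  - both a shift item (dot before a terminal) and a complete item (shift-reduce conflict), or
  - two or more complete items (reduce-reduce conflict; the accept item [C' → C .] counts as a complete item here).

Augment with C' → C and build the canonical LR(0) collection (I0 = CLOSURE({[C' → . C]}), then GOTO on every symbol after a dot until no new states appear). It has 10 states:
  I0: { [A → . f C id], [A → . id Y], [C → . A], [C → . id f n], [C → .], [C' → . C] }  — shift, reduce
  I1: { [C → A .] }  — reduce
  I2: { [C' → C .] }  — accept
  I3: { [A → . f C id], [A → . id Y], [A → f . C id], [C → . A], [C → . id f n], [C → .] }  — shift, reduce
  I4: { [A → id . Y], [C → id . f n], [Y → .] }  — shift, reduce
  I5: { [A → id Y .] }  — reduce
  I6: { [C → id f . n] }  — shift
  I7: { [C → id f n .] }  — reduce
  I8: { [A → f C . id] }  — shift
  I9: { [A → f C id .] }  — reduce

Conflict in state I0:
  Shift-reduce conflict between [C → .] and [A → . f C id]
So the grammar is NOT LR(0).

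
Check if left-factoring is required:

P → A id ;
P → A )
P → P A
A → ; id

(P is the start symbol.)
Left-factoring is needed when two productions for the same non-terminal
share a common prefix on the right-hand side.

Productions for P:
  P → A id ;
  P → A )
  P → P A

Found common prefix 'A' in productions for P

Answer: Yes, P has productions with common prefix 'A'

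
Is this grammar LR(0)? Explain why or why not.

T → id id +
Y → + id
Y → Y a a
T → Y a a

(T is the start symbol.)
A grammar is LR(0) if no state in the canonical LR(0) collection has:
  - both a shift item (dot before a terminal) and a complete item (shift-reduce conflict), or
  - two or more complete items (reduce-reduce conflict; the accept item [T' → T .] counts as a complete item here).

Augment with T' → T and build the canonical LR(0) collection (I0 = CLOSURE({[T' → . T]}), then GOTO on every symbol after a dot until no new states appear). It has 10 states:
  I0: { [T → . Y a a], [T → . id id +], [T' → . T], [Y → . + id], [Y → . Y a a] }  — shift
  I1: { [Y → + . id] }  — shift
  I2: { [T' → T .] }  — accept
  I3: { [T → Y . a a], [Y → Y . a a] }  — shift
  I4: { [T → id . id +] }  — shift
  I5: { [T → id id . +] }  — shift
  I6: { [T → id id + .] }  — reduce
  I7: { [T → Y a . a], [Y → Y a . a] }  — shift
  I8: { [T → Y a a .], [Y → Y a a .] }  — 2 reduces
  I9: { [Y → + id .] }  — reduce

Conflict in state I8:
  Reduce-reduce conflict: [T → Y a a .] and [Y → Y a a .]
So the grammar is NOT LR(0).

Answer: No. Reduce-reduce conflict: [T → Y a a .] and [Y → Y a a .]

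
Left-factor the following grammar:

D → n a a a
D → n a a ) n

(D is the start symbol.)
D → n a a D'
D' → a
D' → ) n

Left-factoring transforms A → αβ₁ | αβ₂ into A → αA' and A' → β₁ | β₂
(α is the longest common prefix among the alternatives). Repeat until
no nonterminal has two alternatives with a common prefix.

Round 1: D has alternatives sharing prefix 'n a a'. Introduce D': D → n a a D'
  Add: D' → a
  Add: D' → ) n

No remaining common prefixes — done.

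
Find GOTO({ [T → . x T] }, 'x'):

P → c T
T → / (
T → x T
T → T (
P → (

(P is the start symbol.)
{ [T → . / (], [T → . T (], [T → . x T], [T → x . T] }

GOTO(I, 'x') = CLOSURE({ [A → αX.β] : [A → α.Xβ] ∈ I, X = 'x' })

Items with dot before 'x', with the dot advanced:
  [T → . x T] → [T → x . T]
Closure of the advanced items:
  [T → x . T] has the dot before T: add [T → . / (], [T → . x T], [T → . T (]

GOTO = { [T → . / (], [T → . T (], [T → . x T], [T → x . T] }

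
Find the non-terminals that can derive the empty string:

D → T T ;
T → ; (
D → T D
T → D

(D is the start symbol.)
None

There are no ε-productions, so no non-terminal can derive ε.
No non-terminals are nullable.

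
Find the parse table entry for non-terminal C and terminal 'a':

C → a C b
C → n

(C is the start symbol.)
C → a C b

To find M[C, 'a'], we find productions for C where 'a' is in the predict set (PREDICT(N → α) = (FIRST(α) \ {ε}) ∪ (FOLLOW(N) if α ⇒* ε)).

C → a C b: PREDICT = { 'a' }
  'a' is in predict set, so this production goes in M[C, 'a']
C → n: PREDICT = { 'n' }

M[C, 'a'] = C → a C b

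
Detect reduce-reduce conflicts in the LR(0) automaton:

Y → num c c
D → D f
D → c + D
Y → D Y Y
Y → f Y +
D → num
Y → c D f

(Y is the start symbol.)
Yes — I14: [D → D f .] vs [Y → c D f .]

A reduce-reduce conflict occurs when an LR(0) state has two complete items [A → α .] and [B → β .] — both call for a reduction, and with no lookahead the parser cannot choose between them.

Augment with Y' → Y and build the canonical LR(0) collection (I0 = CLOSURE({[Y' → . Y]}), then GOTO on every symbol after a dot until no new states appear). It has 20 states:
  I0: { [D → . D f], [D → . c + D], [D → . num], [Y → . D Y Y], [Y → . c D f], [Y → . f Y +], [Y → . num c c], [Y' → . Y] }  — shift
  I1: { [D → . D f], [D → . c + D], [D → . num], [D → D . f], [Y → . D Y Y], [Y → . c D f], [Y → . f Y +], [Y → . num c c], [Y → D . Y Y] }  — shift
  I2: { [Y' → Y .] }  — accept
  I3: { [D → . D f], [D → . c + D], [D → . num], [D → c . + D], [Y → c . D f] }  — shift
  I4: { [D → . D f], [D → . c + D], [D → . num], [Y → . D Y Y], [Y → . c D f], [Y → . f Y +], [Y → . num c c], [Y → f . Y +] }  — shift
  I5: { [D → num .], [Y → num . c c] }  — shift, reduce
  I6: { [Y → num c . c] }  — shift
  I7: { [Y → num c c .] }  — reduce
  I8: { [Y → f Y . +] }  — shift
  I9: { [Y → f Y + .] }  — reduce
  I10: { [D → . D f], [D → . c + D], [D → . num], [D → c + . D] }  — shift
  I11: { [D → D . f], [Y → c D . f] }  — shift
  I12: { [D → c . + D] }  — shift
  I13: { [D → num .] }  — reduce
  I14: { [D → D f .], [Y → c D f .] }  — 2 reduces
  I15: { [D → D . f], [D → c + D .] }  — shift, reduce
  I16: { [D → D f .] }  — reduce
  I17: { [D → . D f], [D → . c + D], [D → . num], [Y → . D Y Y], [Y → . c D f], [Y → . f Y +], [Y → . num c c], [Y → D Y . Y] }  — shift
  I18: { [D → . D f], [D → . c + D], [D → . num], [D → D f .], [Y → . D Y Y], [Y → . c D f], [Y → . f Y +], [Y → . num c c], [Y → f . Y +] }  — shift, reduce
  I19: { [Y → D Y Y .] }  — reduce

I14 contains complete items [D → D f .], [Y → c D f .] — reduce-reduce conflict.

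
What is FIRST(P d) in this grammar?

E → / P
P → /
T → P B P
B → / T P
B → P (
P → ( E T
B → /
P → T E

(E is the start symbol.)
{ '(', '/' }

FIRST sets of the non-terminals involved (from the grammar, by fixed-point iteration):
  FIRST(P) = { '(', '/' }

To compute FIRST(P d), process the symbols left to right:
Symbol P is a non-terminal. Add FIRST(P) \ {ε} = { '(', '/' }
P is not nullable (ε ∉ FIRST(P)), so stop here.
FIRST(P d) = { '(', '/' }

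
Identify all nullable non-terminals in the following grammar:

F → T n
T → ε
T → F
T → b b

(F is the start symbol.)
{ 'T' }

A non-terminal is nullable if it can derive ε (the empty string): either it has an ε-production, or it has a production whose right-hand side consists entirely of nullable non-terminals.

ε-productions: T → ε
So T is immediately nullable.
No further non-terminal can be added: every production for the remaining non-terminals contains a terminal or a non-nullable non-terminal.
Nullable = { 'T' }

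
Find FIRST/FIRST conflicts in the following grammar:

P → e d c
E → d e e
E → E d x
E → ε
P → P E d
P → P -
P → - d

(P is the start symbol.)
A FIRST/FIRST conflict occurs when two productions N → α and N → β for the same non-terminal have FIRST(α) ∩ FIRST(β) ≠ ∅ (with ε ∈ FIRST of a nullable right-hand side, so two nullable alternatives also conflict).

FIRST sets of the non-terminals at (or reachable through a nullable prefix from) the front of some alternative:
  FIRST(P) = { '-', 'e' }
  FIRST(E) = { 'd', ε }

Productions for P:
  P → e d c: FIRST = { 'e' }
  P → P E d: FIRST = { '-', 'e' }
  P → P -: FIRST = { '-', 'e' }
  P → - d: FIRST = { '-' }
Productions for E:
  E → d e e: FIRST = { 'd' }
  E → E d x: FIRST = { 'd' }
  E → ε: FIRST = { ε }

Conflict for P: P → e d c and P → P E d
  Overlap: { 'e' }
Conflict for P: P → e d c and P → P -
  Overlap: { 'e' }
Conflict for P: P → P E d and P → P -
  Overlap: { '-', 'e' }
Conflict for P: P → P E d and P → - d
  Overlap: { '-' }
Conflict for P: P → P - and P → - d
  Overlap: { '-' }
Conflict for E: E → d e e and E → E d x
  Overlap: { 'd' }

Answer: Yes. P → e d c / P → P E d on { 'e' }; P → e d c / P → P '-' on { 'e' }; P → P E d / P → P '-' on { '-', 'e' }; P → P E d / P → '-' d on { '-' }; P → P '-' / P → '-' d on { '-' }; E → d e e / E → E d x on { 'd' }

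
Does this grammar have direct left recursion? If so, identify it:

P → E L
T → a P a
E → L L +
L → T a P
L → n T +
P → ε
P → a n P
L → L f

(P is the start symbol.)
P → E L: starts with E
T → a P a: starts with a
E → L L +: starts with L
L → T a P: starts with T
L → n T +: starts with n
P → ε: starts with ε
P → a n P: starts with a
L → L f: LEFT RECURSIVE (starts with L)

The grammar has direct left recursion on: L.

Answer: Yes, L is left-recursive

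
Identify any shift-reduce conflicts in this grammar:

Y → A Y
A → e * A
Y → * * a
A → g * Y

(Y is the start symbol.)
No shift-reduce conflicts

Augment with Y' → Y and build the canonical LR(0) collection (I0 = CLOSURE({[Y' → . Y]}), then GOTO on every symbol after a dot until no new states appear). It has 13 states:
  I0: { [A → . e * A], [A → . g * Y], [Y → . * * a], [Y → . A Y], [Y' → . Y] }  — shift
  I1: { [Y → * . * a] }  — shift
  I2: { [A → . e * A], [A → . g * Y], [Y → . * * a], [Y → . A Y], [Y → A . Y] }  — shift
  I3: { [Y' → Y .] }  — accept
  I4: { [A → e . * A] }  — shift
  I5: { [A → g . * Y] }  — shift
  I6: { [A → . e * A], [A → . g * Y], [A → g * . Y], [Y → . * * a], [Y → . A Y] }  — shift
  I7: { [A → g * Y .] }  — reduce
  I8: { [A → . e * A], [A → . g * Y], [A → e * . A] }  — shift
  I9: { [A → e * A .] }  — reduce
  I10: { [Y → A Y .] }  — reduce
  I11: { [Y → * * . a] }  — shift
  I12: { [Y → * * a .] }  — reduce

No state contains both a complete item and a shift item.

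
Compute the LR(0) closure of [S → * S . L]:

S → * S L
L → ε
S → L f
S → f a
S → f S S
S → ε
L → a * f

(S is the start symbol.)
{ [L → . a * f], [L → .], [S → * S . L] }

To compute CLOSURE, for each item [A → α.Bβ] where B is a non-terminal, add [B → .γ] for all productions B → γ; repeat for the newly added items until nothing changes.

Start with: [S → * S . L]
  [S → * S . L] has the dot before L: add [L → .], [L → . a * f]
No further items can be added.

CLOSURE = { [L → . a * f], [L → .], [S → * S . L] }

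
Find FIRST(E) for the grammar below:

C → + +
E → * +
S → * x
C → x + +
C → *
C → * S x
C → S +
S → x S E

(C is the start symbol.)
To compute FIRST(E), examine every production with E on the left-hand side, reading each right-hand side left to right until a non-nullable symbol is reached.

From E → * +:
  - '*' is a terminal: add '*' and stop

Collecting: FIRST(E) = { '*' }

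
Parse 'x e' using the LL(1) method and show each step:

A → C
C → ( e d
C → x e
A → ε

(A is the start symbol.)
LL(1) parsing maintains a stack (initially the start symbol over $) and the input. At each step: if the stack top is a terminal, match it against the current input token; if it is a non-terminal N, replace it with the RHS of M[N, lookahead] (the unique production whose predict set contains the lookahead).

Stack is shown with the top on the left.

Stack  Input  Action
--------------------
A $    x e $  output A → C
C $    x e $  output C → x e
x e $  x e $  match 'x'
e $    e $    match 'e'
$      $      accept

The string is accepted.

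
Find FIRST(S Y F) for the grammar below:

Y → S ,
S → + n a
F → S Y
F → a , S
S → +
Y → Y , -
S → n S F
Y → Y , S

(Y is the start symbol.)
FIRST sets of the non-terminals involved (from the grammar, by fixed-point iteration):
  FIRST(S) = { '+', 'n' }

To compute FIRST(S Y F), process the symbols left to right:
Symbol S is a non-terminal. Add FIRST(S) \ {ε} = { '+', 'n' }
S is not nullable (ε ∉ FIRST(S)), so stop here.
FIRST(S Y F) = { '+', 'n' }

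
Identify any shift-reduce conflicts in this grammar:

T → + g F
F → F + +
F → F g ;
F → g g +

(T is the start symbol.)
A shift-reduce conflict occurs when an LR(0) state has both:
  - a complete (reduce) item [A → α .] (dot at the end), and
  - a shift item [B → β . c γ] (dot before a terminal).

Augment with T' → T and build the canonical LR(0) collection (I0 = CLOSURE({[T' → . T]}), then GOTO on every symbol after a dot until no new states appear). It has 12 states:
  I0: { [T → . + g F], [T' → . T] }  — shift
  I1: { [T → + . g F] }  — shift
  I2: { [T' → T .] }  — accept
  I3: { [F → . F + +], [F → . F g ;], [F → . g g +], [T → + g . F] }  — shift
  I4: { [F → F . + +], [F → F . g ;], [T → + g F .] }  — shift, reduce
  I5: { [F → g . g +] }  — shift
  I6: { [F → g g . +] }  — shift
  I7: { [F → g g + .] }  — reduce
  I8: { [F → F + . +] }  — shift
  I9: { [F → F g . ;] }  — shift
  I10: { [F → F g ; .] }  — reduce
  I11: { [F → F + + .] }  — reduce

I4 contains reduce item [T → + g F .] and shift items [F → F . + +], [F → F . g ;] — shift-reduce conflict.

Answer: Yes — I4: [T → + g F .] vs [F → F . + +]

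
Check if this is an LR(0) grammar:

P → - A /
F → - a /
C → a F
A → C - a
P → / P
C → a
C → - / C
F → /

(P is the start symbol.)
Augment with P' → P and build the canonical LR(0) collection (I0 = CLOSURE({[P' → . P]}), then GOTO on every symbol after a dot until no new states appear). It has 19 states:
  I0: { [P → . - A /], [P → . / P], [P' → . P] }  — shift
  I1: { [A → . C - a], [C → . - / C], [C → . a F], [C → . a], [P → - . A /] }  — shift
  I2: { [P → . - A /], [P → . / P], [P → / . P] }  — shift
  I3: { [P' → P .] }  — accept
  I4: { [P → / P .] }  — reduce
  I5: { [C → - . / C] }  — shift
  I6: { [P → - A . /] }  — shift
  I7: { [A → C . - a] }  — shift
  I8: { [C → a . F], [C → a .], [F → . - a /], [F → . /] }  — shift, reduce
  I9: { [F → - . a /] }  — shift
  I10: { [F → / .] }  — reduce
  I11: { [C → a F .] }  — reduce
  I12: { [F → - a . /] }  — shift
  I13: { [F → - a / .] }  — reduce
  I14: { [A → C - . a] }  — shift
  I15: { [A → C - a .] }  — reduce
  I16: { [P → - A / .] }  — reduce
  I17: { [C → - / . C], [C → . - / C], [C → . a F], [C → . a] }  — shift
  I18: { [C → - / C .] }  — reduce

Conflict in state I8:
  Shift-reduce conflict between [C → a .] and [F → . - a /]
So the grammar is NOT LR(0).

Answer: No. Shift-reduce conflict between [C → a .] and [F → . - a /]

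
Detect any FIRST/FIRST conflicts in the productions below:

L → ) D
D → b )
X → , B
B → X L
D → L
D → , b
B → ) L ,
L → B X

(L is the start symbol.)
Yes. L → ')' D / L → B X on { ')' }; D → L / D → ',' b on { ',' }

A FIRST/FIRST conflict occurs when two productions N → α and N → β for the same non-terminal have FIRST(α) ∩ FIRST(β) ≠ ∅ (with ε ∈ FIRST of a nullable right-hand side, so two nullable alternatives also conflict).

FIRST sets of the non-terminals at (or reachable through a nullable prefix from) the front of some alternative:
  FIRST(B) = { ')', ',' }
  FIRST(L) = { ')', ',' }
  FIRST(X) = { ',' }

Productions for L:
  L → ) D: FIRST = { ')' }
  L → B X: FIRST = { ')', ',' }
Productions for D:
  D → b ): FIRST = { 'b' }
  D → L: FIRST = { ')', ',' }
  D → , b: FIRST = { ',' }
Productions for B:
  B → X L: FIRST = { ',' }
  B → ) L ,: FIRST = { ')' }
X has only one production, so no FIRST/FIRST conflict is possible there.

Conflict for L: L → ) D and L → B X
  Overlap: { ')' }
Conflict for D: D → L and D → , b
  Overlap: { ',' }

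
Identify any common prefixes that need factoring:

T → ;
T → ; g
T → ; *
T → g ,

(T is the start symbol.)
Left-factoring is needed when two productions for the same non-terminal
share a common prefix on the right-hand side.

Productions for T:
  T → ;
  T → ; g
  T → ; *
  T → g ,

Found common prefix ';' in productions for T

Answer: Yes, T has productions with common prefix ';'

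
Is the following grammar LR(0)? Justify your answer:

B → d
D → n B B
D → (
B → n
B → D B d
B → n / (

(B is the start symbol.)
A grammar is LR(0) if no state in the canonical LR(0) collection has:
  - both a shift item (dot before a terminal) and a complete item (shift-reduce conflict), or
  - two or more complete items (reduce-reduce conflict; the accept item [B' → B .] counts as a complete item here).

Augment with B' → B and build the canonical LR(0) collection (I0 = CLOSURE({[B' → . B]}), then GOTO on every symbol after a dot until no new states appear). It has 12 states:
  I0: { [B → . D B d], [B → . d], [B → . n / (], [B → . n], [B' → . B], [D → . (], [D → . n B B] }  — shift
  I1: { [D → ( .] }  — reduce
  I2: { [B' → B .] }  — accept
  I3: { [B → . D B d], [B → . d], [B → . n / (], [B → . n], [B → D . B d], [D → . (], [D → . n B B] }  — shift
  I4: { [B → d .] }  — reduce
  I5: { [B → . D B d], [B → . d], [B → . n / (], [B → . n], [B → n . / (], [B → n .], [D → . (], [D → . n B B], [D → n . B B] }  — shift, reduce
  I6: { [B → n / . (] }  — shift
  I7: { [B → . D B d], [B → . d], [B → . n / (], [B → . n], [D → . (], [D → . n B B], [D → n B . B] }  — shift
  I8: { [D → n B B .] }  — reduce
  I9: { [B → n / ( .] }  — reduce
  I10: { [B → D B . d] }  — shift
  I11: { [B → D B d .] }  — reduce

Conflict in state I5:
  Shift-reduce conflict between [B → n .] and [B → . d]
So the grammar is NOT LR(0).

Answer: No. Shift-reduce conflict between [B → n .] and [B → . d]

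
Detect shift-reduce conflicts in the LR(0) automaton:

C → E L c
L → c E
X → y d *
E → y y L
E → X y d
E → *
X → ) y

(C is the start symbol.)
A shift-reduce conflict occurs when an LR(0) state has both:
  - a complete (reduce) item [A → α .] (dot at the end), and
  - a shift item [B → β . c γ] (dot before a terminal).

Augment with C' → C and build the canonical LR(0) collection (I0 = CLOSURE({[C' → . C]}), then GOTO on every symbol after a dot until no new states appear). It has 18 states:
  I0: { [C → . E L c], [C' → . C], [E → . *], [E → . X y d], [E → . y y L], [X → . ) y], [X → . y d *] }  — shift
  I1: { [X → ) . y] }  — shift
  I2: { [E → * .] }  — reduce
  I3: { [C' → C .] }  — accept
  I4: { [C → E . L c], [L → . c E] }  — shift
  I5: { [E → X . y d] }  — shift
  I6: { [E → y . y L], [X → y . d *] }  — shift
  I7: { [X → y d . *] }  — shift
  I8: { [E → y y . L], [L → . c E] }  — shift
  I9: { [E → y y L .] }  — reduce
  I10: { [E → . *], [E → . X y d], [E → . y y L], [L → c . E], [X → . ) y], [X → . y d *] }  — shift
  I11: { [L → c E .] }  — reduce
  I12: { [X → y d * .] }  — reduce
  I13: { [E → X y . d] }  — shift
  I14: { [E → X y d .] }  — reduce
  I15: { [C → E L . c] }  — shift
  I16: { [C → E L c .] }  — reduce
  I17: { [X → ) y .] }  — reduce

No state contains both a complete item and a shift item.

Answer: No shift-reduce conflicts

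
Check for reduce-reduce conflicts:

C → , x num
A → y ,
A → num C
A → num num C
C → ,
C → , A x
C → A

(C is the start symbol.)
A reduce-reduce conflict occurs when an LR(0) state has two complete items [A → α .] and [B → β .] — both call for a reduction, and with no lookahead the parser cannot choose between them.

Augment with C' → C and build the canonical LR(0) collection (I0 = CLOSURE({[C' → . C]}), then GOTO on every symbol after a dot until no new states appear). It has 14 states:
  I0: { [A → . num C], [A → . num num C], [A → . y ,], [C → . , A x], [C → . , x num], [C → . ,], [C → . A], [C' → . C] }  — shift
  I1: { [A → . num C], [A → . num num C], [A → . y ,], [C → , . A x], [C → , . x num], [C → , .] }  — shift, reduce
  I2: { [C → A .] }  — reduce
  I3: { [C' → C .] }  — accept
  I4: { [A → . num C], [A → . num num C], [A → . y ,], [A → num . C], [A → num . num C], [C → . , A x], [C → . , x num], [C → . ,], [C → . A] }  — shift
  I5: { [A → y . ,] }  — shift
  I6: { [A → y , .] }  — reduce
  I7: { [A → num C .] }  — reduce
  I8: { [A → . num C], [A → . num num C], [A → . y ,], [A → num . C], [A → num . num C], [A → num num . C], [C → . , A x], [C → . , x num], [C → . ,], [C → . A] }  — shift
  I9: { [A → num C .], [A → num num C .] }  — 2 reduces
  I10: { [C → , A . x] }  — shift
  I11: { [C → , x . num] }  — shift
  I12: { [C → , x num .] }  — reduce
  I13: { [C → , A x .] }  — reduce

I9 contains complete items [A → num C .], [A → num num C .] — reduce-reduce conflict.

Answer: Yes — I9: [A → num C .] vs [A → num num C .]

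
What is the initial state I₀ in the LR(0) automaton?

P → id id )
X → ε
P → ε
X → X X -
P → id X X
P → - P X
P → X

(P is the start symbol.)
First, augment the grammar with P' → P
I₀ = CLOSURE({ [P' → . P] }):
  [P' → . P] has the dot before P: add [P → . id id )], [P → .], [P → . id X X], [P → . - P X], [P → . X]
  [P → . X] has the dot before X: add [X → .], [X → . X X -]
No further items can be added.

I₀ = { [P → . - P X], [P → . X], [P → . id X X], [P → . id id )], [P → .], [P' → . P], [X → . X X -], [X → .] }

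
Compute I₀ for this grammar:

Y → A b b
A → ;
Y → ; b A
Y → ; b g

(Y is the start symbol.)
First, augment the grammar with Y' → Y
I₀ = CLOSURE({ [Y' → . Y] }):
  [Y' → . Y] has the dot before Y: add [Y → . A b b], [Y → . ; b A], [Y → . ; b g]
  [Y → . A b b] has the dot before A: add [A → . ;]
No further items can be added.

I₀ = { [A → . ;], [Y → . ; b A], [Y → . ; b g], [Y → . A b b], [Y' → . Y] }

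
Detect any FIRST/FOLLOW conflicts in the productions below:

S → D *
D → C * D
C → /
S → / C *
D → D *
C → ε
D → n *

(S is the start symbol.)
No FIRST/FOLLOW conflicts.

Nullable non-terminals: C.

C: nullable alternative(s) C → ε; FOLLOW(C) = { '*' }
  C → /: FIRST \ {ε} = { '/' } — disjoint from FOLLOW(C)
  C → ε: FIRST \ {ε} = { } — this is the only nullable alternative, skip

D, S have no nullable alternative, so no FIRST/FOLLOW check is needed there.

No FIRST/FOLLOW conflicts found.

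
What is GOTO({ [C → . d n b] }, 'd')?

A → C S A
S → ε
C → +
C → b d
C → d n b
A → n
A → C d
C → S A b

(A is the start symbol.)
{ [C → d . n b] }

GOTO(I, 'd') = CLOSURE({ [A → αX.β] : [A → α.Xβ] ∈ I, X = 'd' })

Items with dot before 'd', with the dot advanced:
  [C → . d n b] → [C → d . n b]
Closure adds nothing (no advanced item has the dot before a non-terminal).

GOTO = { [C → d . n b] }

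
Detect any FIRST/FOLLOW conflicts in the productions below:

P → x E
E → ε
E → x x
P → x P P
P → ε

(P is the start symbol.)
A FIRST/FOLLOW conflict occurs when a non-terminal N has a nullable alternative N → β (β ⇒* ε) and another alternative N → α with FIRST(α) ∩ FOLLOW(N) ≠ ∅: on such a lookahead the parser cannot decide between expanding α and letting N vanish via β.

Nullable non-terminals: E, P.

E: nullable alternative(s) E → ε; FOLLOW(E) = { $, 'x' }
  E → ε: FIRST \ {ε} = { } — this is the only nullable alternative, skip
  E → x x: FIRST \ {ε} = { 'x' } — overlaps FOLLOW(E) on { 'x' }: CONFLICT

P: nullable alternative(s) P → ε; FOLLOW(P) = { $, 'x' }
  P → x E: FIRST \ {ε} = { 'x' } — overlaps FOLLOW(P) on { 'x' }: CONFLICT
  P → x P P: FIRST \ {ε} = { 'x' } — overlaps FOLLOW(P) on { 'x' }: CONFLICT
  P → ε: FIRST \ {ε} = { } — this is the only nullable alternative, skip

So the grammar has 3 FIRST/FOLLOW conflicts (marked CONFLICT above).

Answer: Yes. P → x E with FOLLOW(P) on { 'x' }; P → x P P with FOLLOW(P) on { 'x' }; E → x x with FOLLOW(E) on { 'x' }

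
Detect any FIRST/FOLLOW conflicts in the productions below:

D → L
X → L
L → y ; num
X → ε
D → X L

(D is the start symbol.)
Yes. X → L with FOLLOW(X) on { 'y' }

A FIRST/FOLLOW conflict occurs when a non-terminal N has a nullable alternative N → β (β ⇒* ε) and another alternative N → α with FIRST(α) ∩ FOLLOW(N) ≠ ∅: on such a lookahead the parser cannot decide between expanding α and letting N vanish via β.

Nullable non-terminals: X.
FIRST sets used below: FIRST(L) = { 'y' }

X: nullable alternative(s) X → ε; FOLLOW(X) = { 'y' }
  X → L: FIRST \ {ε} = { 'y' } — overlaps FOLLOW(X) on { 'y' }: CONFLICT
  X → ε: FIRST \ {ε} = { } — this is the only nullable alternative, skip

D, L have no nullable alternative, so no FIRST/FOLLOW check is needed there.

So the grammar has 1 FIRST/FOLLOW conflict (marked CONFLICT above).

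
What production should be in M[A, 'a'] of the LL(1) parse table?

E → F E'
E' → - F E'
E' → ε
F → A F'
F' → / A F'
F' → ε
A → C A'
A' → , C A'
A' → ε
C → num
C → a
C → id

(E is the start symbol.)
A → C A'

To find M[A, 'a'], we find productions for A where 'a' is in the predict set (PREDICT(N → α) = (FIRST(α) \ {ε}) ∪ (FOLLOW(N) if α ⇒* ε)).

Relevant sets:
  FIRST(C) = { 'a', 'id', 'num' }

A → C A': PREDICT = { 'a', 'id', 'num' }
  'a' is in predict set, so this production goes in M[A, 'a']

M[A, 'a'] = A → C A'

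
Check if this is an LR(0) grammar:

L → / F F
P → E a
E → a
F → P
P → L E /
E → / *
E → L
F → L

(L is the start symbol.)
A grammar is LR(0) if no state in the canonical LR(0) collection has:
  - both a shift item (dot before a terminal) and a complete item (shift-reduce conflict), or
  - two or more complete items (reduce-reduce conflict; the accept item [L' → L .] counts as a complete item here).

Augment with L' → L and build the canonical LR(0) collection (I0 = CLOSURE({[L' → . L]}), then GOTO on every symbol after a dot until no new states appear). It has 15 states:
  I0: { [L → . / F F], [L' → . L] }  — shift
  I1: { [E → . / *], [E → . L], [E → . a], [F → . L], [F → . P], [L → . / F F], [L → / . F F], [P → . E a], [P → . L E /] }  — shift
  I2: { [L' → L .] }  — accept
  I3: { [E → . / *], [E → . L], [E → . a], [E → / . *], [F → . L], [F → . P], [L → . / F F], [L → / . F F], [P → . E a], [P → . L E /] }  — shift
  I4: { [P → E . a] }  — shift
  I5: { [E → . / *], [E → . L], [E → . a], [F → . L], [F → . P], [L → . / F F], [L → / F . F], [P → . E a], [P → . L E /] }  — shift
  I6: { [E → . / *], [E → . L], [E → . a], [E → L .], [F → L .], [L → . / F F], [P → L . E /] }  — shift, 2 reduces
  I7: { [F → P .] }  — reduce
  I8: { [E → a .] }  — reduce
  I9: { [P → L E . /] }  — shift
  I10: { [E → L .] }  — reduce
  I11: { [P → L E / .] }  — reduce
  I12: { [L → / F F .] }  — reduce
  I13: { [P → E a .] }  — reduce
  I14: { [E → / * .] }  — reduce

Conflict in state I6:
  Shift-reduce conflict between [E → L .] and [E → . / *]
So the grammar is NOT LR(0).

Answer: No. Shift-reduce conflict between [E → L .] and [E → . / *]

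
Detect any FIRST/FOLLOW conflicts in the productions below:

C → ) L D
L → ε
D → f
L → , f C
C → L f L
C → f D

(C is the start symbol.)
A FIRST/FOLLOW conflict occurs when a non-terminal N has a nullable alternative N → β (β ⇒* ε) and another alternative N → α with FIRST(α) ∩ FOLLOW(N) ≠ ∅: on such a lookahead the parser cannot decide between expanding α and letting N vanish via β.

Nullable non-terminals: L.

L: nullable alternative(s) L → ε; FOLLOW(L) = { $, 'f' }
  L → ε: FIRST \ {ε} = { } — this is the only nullable alternative, skip
  L → , f C: FIRST \ {ε} = { ',' } — disjoint from FOLLOW(L)

C, D have no nullable alternative, so no FIRST/FOLLOW check is needed there.

No FIRST/FOLLOW conflicts found.

Answer: No FIRST/FOLLOW conflicts.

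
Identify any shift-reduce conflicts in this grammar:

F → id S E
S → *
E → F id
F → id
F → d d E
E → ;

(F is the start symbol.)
Yes — I3: [F → id .] vs [S → . *]

A shift-reduce conflict occurs when an LR(0) state has both:
  - a complete (reduce) item [A → α .] (dot at the end), and
  - a shift item [B → β . c γ] (dot before a terminal).

Augment with F' → F and build the canonical LR(0) collection (I0 = CLOSURE({[F' → . F]}), then GOTO on every symbol after a dot until no new states appear). It has 12 states:
  I0: { [F → . d d E], [F → . id S E], [F → . id], [F' → . F] }  — shift
  I1: { [F' → F .] }  — accept
  I2: { [F → d . d E] }  — shift
  I3: { [F → id . S E], [F → id .], [S → . *] }  — shift, reduce
  I4: { [S → * .] }  — reduce
  I5: { [E → . ;], [E → . F id], [F → . d d E], [F → . id S E], [F → . id], [F → id S . E] }  — shift
  I6: { [E → ; .] }  — reduce
  I7: { [F → id S E .] }  — reduce
  I8: { [E → F . id] }  — shift
  I9: { [E → F id .] }  — reduce
  I10: { [E → . ;], [E → . F id], [F → . d d E], [F → . id S E], [F → . id], [F → d d . E] }  — shift
  I11: { [F → d d E .] }  — reduce

I3 contains reduce item [F → id .] and shift item [S → . *] — shift-reduce conflict.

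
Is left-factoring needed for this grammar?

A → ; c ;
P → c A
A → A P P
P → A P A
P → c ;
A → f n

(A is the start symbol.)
Left-factoring is needed when two productions for the same non-terminal
share a common prefix on the right-hand side.

Productions for A:
  A → ; c ;
  A → A P P
  A → f n
Productions for P:
  P → c A
  P → A P A
  P → c ;

Found common prefix 'c' in productions for P

Answer: Yes, P has productions with common prefix 'c'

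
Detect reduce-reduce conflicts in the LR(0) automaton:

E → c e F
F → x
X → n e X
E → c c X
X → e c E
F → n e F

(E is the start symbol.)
Augment with E' → E and build the canonical LR(0) collection (I0 = CLOSURE({[E' → . E]}), then GOTO on every symbol after a dot until no new states appear). It has 17 states:
  I0: { [E → . c c X], [E → . c e F], [E' → . E] }  — shift
  I1: { [E' → E .] }  — accept
  I2: { [E → c . c X], [E → c . e F] }  — shift
  I3: { [E → c c . X], [X → . e c E], [X → . n e X] }  — shift
  I4: { [E → c e . F], [F → . n e F], [F → . x] }  — shift
  I5: { [E → c e F .] }  — reduce
  I6: { [F → n . e F] }  — shift
  I7: { [F → x .] }  — reduce
  I8: { [F → . n e F], [F → . x], [F → n e . F] }  — shift
  I9: { [F → n e F .] }  — reduce
  I10: { [E → c c X .] }  — reduce
  I11: { [X → e . c E] }  — shift
  I12: { [X → n . e X] }  — shift
  I13: { [X → . e c E], [X → . n e X], [X → n e . X] }  — shift
  I14: { [X → n e X .] }  — reduce
  I15: { [E → . c c X], [E → . c e F], [X → e c . E] }  — shift
  I16: { [X → e c E .] }  — reduce

No state contains more than one complete item.

Answer: No reduce-reduce conflicts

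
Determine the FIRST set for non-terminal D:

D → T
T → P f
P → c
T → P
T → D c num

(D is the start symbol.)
{ 'c' }

To compute FIRST(D), examine every production with D on the left-hand side, reading each right-hand side left to right until a non-nullable symbol is reached.

FIRST sets of the other non-terminals involved (by the same procedure, iterated to a fixed point):
  FIRST(T) = { 'c' }

From D → T:
  - T is a non-terminal: add FIRST(T) \ {ε} = { 'c' }
    T is not nullable, so stop

Collecting: FIRST(D) = { 'c' }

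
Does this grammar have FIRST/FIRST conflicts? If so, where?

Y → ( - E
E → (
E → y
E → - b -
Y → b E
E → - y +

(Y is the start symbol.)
Productions for Y:
  Y → ( - E: FIRST = { '(' }
  Y → b E: FIRST = { 'b' }
Productions for E:
  E → (: FIRST = { '(' }
  E → y: FIRST = { 'y' }
  E → - b -: FIRST = { '-' }
  E → - y +: FIRST = { '-' }

Conflict for E: E → - b - and E → - y +
  Overlap: { '-' }

Answer: Yes. E → '-' b '-' / E → '-' y '+' on { '-' }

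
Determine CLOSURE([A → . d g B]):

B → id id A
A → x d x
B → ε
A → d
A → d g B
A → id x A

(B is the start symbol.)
To compute CLOSURE, for each item [A → α.Bβ] where B is a non-terminal, add [B → .γ] for all productions B → γ; repeat for the newly added items until nothing changes.

Start with: [A → . d g B]
The dot precedes the terminal d, so nothing is added.

CLOSURE = { [A → . d g B] }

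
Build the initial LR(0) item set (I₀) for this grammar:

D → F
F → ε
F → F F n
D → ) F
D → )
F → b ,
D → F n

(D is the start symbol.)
{ [D → . ) F], [D → . )], [D → . F n], [D → . F], [D' → . D], [F → . F F n], [F → . b ,], [F → .] }

First, augment the grammar with D' → D
I₀ = CLOSURE({ [D' → . D] }):
  [D' → . D] has the dot before D: add [D → . F], [D → . ) F], [D → . )], [D → . F n]
  [D → . F] has the dot before F: add [F → .], [F → . F F n], [F → . b ,]
No further items can be added.

I₀ = { [D → . ) F], [D → . )], [D → . F n], [D → . F], [D' → . D], [F → . F F n], [F → . b ,], [F → .] }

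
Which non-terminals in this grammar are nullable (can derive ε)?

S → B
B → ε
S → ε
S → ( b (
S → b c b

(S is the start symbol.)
{ 'B', 'S' }

ε-productions: B → ε, S → ε
So B, S are immediately nullable.
Every non-terminal is now nullable.
Nullable = { 'B', 'S' }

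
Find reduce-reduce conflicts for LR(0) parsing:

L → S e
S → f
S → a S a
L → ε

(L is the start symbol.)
No reduce-reduce conflicts

A reduce-reduce conflict occurs when an LR(0) state has two complete items [A → α .] and [B → β .] — both call for a reduction, and with no lookahead the parser cannot choose between them.

Augment with L' → L and build the canonical LR(0) collection (I0 = CLOSURE({[L' → . L]}), then GOTO on every symbol after a dot until no new states appear). It has 8 states:
  I0: { [L → . S e], [L → .], [L' → . L], [S → . a S a], [S → . f] }  — shift, reduce
  I1: { [L' → L .] }  — accept
  I2: { [L → S . e] }  — shift
  I3: { [S → . a S a], [S → . f], [S → a . S a] }  — shift
  I4: { [S → f .] }  — reduce
  I5: { [S → a S . a] }  — shift
  I6: { [S → a S a .] }  — reduce
  I7: { [L → S e .] }  — reduce

No state contains more than one complete item.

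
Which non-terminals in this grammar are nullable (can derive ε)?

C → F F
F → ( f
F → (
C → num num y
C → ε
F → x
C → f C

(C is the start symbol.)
ε-productions: C → ε
So C is immediately nullable.
No further non-terminal can be added: every production for the remaining non-terminals contains a terminal or a non-nullable non-terminal.
Nullable = { 'C' }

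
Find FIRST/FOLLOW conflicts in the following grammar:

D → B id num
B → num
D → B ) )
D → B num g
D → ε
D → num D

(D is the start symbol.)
No FIRST/FOLLOW conflicts.

A FIRST/FOLLOW conflict occurs when a non-terminal N has a nullable alternative N → β (β ⇒* ε) and another alternative N → α with FIRST(α) ∩ FOLLOW(N) ≠ ∅: on such a lookahead the parser cannot decide between expanding α and letting N vanish via β.

Nullable non-terminals: D.
FIRST sets used below: FIRST(B) = { 'num' }

D: nullable alternative(s) D → ε; FOLLOW(D) = { $ }
  D → B id num: FIRST \ {ε} = { 'num' } — disjoint from FOLLOW(D)
  D → B ) ): FIRST \ {ε} = { 'num' } — disjoint from FOLLOW(D)
  D → B num g: FIRST \ {ε} = { 'num' } — disjoint from FOLLOW(D)
  D → ε: FIRST \ {ε} = { } — this is the only nullable alternative, skip
  D → num D: FIRST \ {ε} = { 'num' } — disjoint from FOLLOW(D)

B has no nullable alternative, so no FIRST/FOLLOW check is needed there.

No FIRST/FOLLOW conflicts found.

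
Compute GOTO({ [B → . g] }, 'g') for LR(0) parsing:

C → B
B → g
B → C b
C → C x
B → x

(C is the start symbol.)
GOTO(I, 'g') = CLOSURE({ [A → αX.β] : [A → α.Xβ] ∈ I, X = 'g' })

Items with dot before 'g', with the dot advanced:
  [B → . g] → [B → g .]
Closure adds nothing (no advanced item has the dot before a non-terminal).

GOTO = { [B → g .] }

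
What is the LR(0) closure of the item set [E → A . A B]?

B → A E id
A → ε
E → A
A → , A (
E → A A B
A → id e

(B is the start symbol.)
To compute CLOSURE, for each item [A → α.Bβ] where B is a non-terminal, add [B → .γ] for all productions B → γ; repeat for the newly added items until nothing changes.

Start with: [E → A . A B]
  [E → A . A B] has the dot before A: add [A → .], [A → . , A (], [A → . id e]
No further items can be added.

CLOSURE = { [A → . , A (], [A → . id e], [A → .], [E → A . A B] }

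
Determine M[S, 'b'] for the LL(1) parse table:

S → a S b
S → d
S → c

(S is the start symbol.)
To find M[S, 'b'], we find productions for S where 'b' is in the predict set (PREDICT(N → α) = (FIRST(α) \ {ε}) ∪ (FOLLOW(N) if α ⇒* ε)).

S → a S b: PREDICT = { 'a' }
S → d: PREDICT = { 'd' }
S → c: PREDICT = { 'c' }

M[S, 'b'] is empty (no production applies)

Answer: Empty (error entry)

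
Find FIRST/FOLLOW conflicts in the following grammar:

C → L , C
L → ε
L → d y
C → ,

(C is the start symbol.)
No FIRST/FOLLOW conflicts.

A FIRST/FOLLOW conflict occurs when a non-terminal N has a nullable alternative N → β (β ⇒* ε) and another alternative N → α with FIRST(α) ∩ FOLLOW(N) ≠ ∅: on such a lookahead the parser cannot decide between expanding α and letting N vanish via β.

Nullable non-terminals: L.

L: nullable alternative(s) L → ε; FOLLOW(L) = { ',' }
  L → ε: FIRST \ {ε} = { } — this is the only nullable alternative, skip
  L → d y: FIRST \ {ε} = { 'd' } — disjoint from FOLLOW(L)

C has no nullable alternative, so no FIRST/FOLLOW check is needed there.

No FIRST/FOLLOW conflicts found.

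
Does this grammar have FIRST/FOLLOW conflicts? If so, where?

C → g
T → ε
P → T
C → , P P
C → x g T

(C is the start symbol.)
Nullable non-terminals: P, T.
P has a nullable alternative but only one production, so nothing to check.
T has a nullable alternative but only one production, so nothing to check.

C has no nullable alternative, so no FIRST/FOLLOW check is needed there.

No FIRST/FOLLOW conflicts found.

Answer: No FIRST/FOLLOW conflicts.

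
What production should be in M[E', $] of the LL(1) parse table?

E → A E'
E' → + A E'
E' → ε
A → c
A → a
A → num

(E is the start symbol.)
To find M[E', $], we find productions for E' where $ is in the predict set (PREDICT(N → α) = (FIRST(α) \ {ε}) ∪ (FOLLOW(N) if α ⇒* ε)).

Relevant sets:
  FOLLOW(E') = { $ }

E' → + A E': PREDICT = { '+' }
E' → ε: PREDICT = { $ }
  $ is in predict set, so this production goes in M[E', $]

M[E', $] = E' → ε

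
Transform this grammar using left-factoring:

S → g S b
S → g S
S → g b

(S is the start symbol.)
Left-factoring transforms A → αβ₁ | αβ₂ into A → αA' and A' → β₁ | β₂
(α is the longest common prefix among the alternatives). Repeat until
no nonterminal has two alternatives with a common prefix.

Round 1: S has alternatives sharing prefix 'g'. Introduce S': S → g S'
  Add: S' → S b
  Add: S' → S
  Add: S' → b

Round 2: S' has alternatives sharing prefix 'S'. Introduce S'': S' → S S''
  Add: S'' → b
  Add: S'' → ε

No remaining common prefixes — done.

Resulting grammar:
S → g S'
S' → S S''
S'' → b
S'' → ε
S' → b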